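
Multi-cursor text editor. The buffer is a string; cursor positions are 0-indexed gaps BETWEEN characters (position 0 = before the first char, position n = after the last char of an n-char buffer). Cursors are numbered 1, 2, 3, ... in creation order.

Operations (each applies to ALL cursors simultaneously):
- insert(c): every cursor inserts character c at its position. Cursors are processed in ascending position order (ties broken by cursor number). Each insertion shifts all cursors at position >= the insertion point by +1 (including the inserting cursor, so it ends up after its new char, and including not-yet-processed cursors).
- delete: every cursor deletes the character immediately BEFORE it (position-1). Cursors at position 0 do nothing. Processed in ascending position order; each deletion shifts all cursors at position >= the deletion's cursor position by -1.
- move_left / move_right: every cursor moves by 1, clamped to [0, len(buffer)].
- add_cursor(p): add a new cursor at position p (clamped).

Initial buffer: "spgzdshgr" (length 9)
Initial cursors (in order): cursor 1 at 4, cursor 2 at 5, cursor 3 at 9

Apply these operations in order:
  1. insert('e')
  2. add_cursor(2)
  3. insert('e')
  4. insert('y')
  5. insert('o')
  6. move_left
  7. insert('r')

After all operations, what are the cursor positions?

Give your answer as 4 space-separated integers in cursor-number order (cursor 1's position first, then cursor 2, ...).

Answer: 12 18 27 5

Derivation:
After op 1 (insert('e')): buffer="spgzedeshgre" (len 12), cursors c1@5 c2@7 c3@12, authorship ....1.2....3
After op 2 (add_cursor(2)): buffer="spgzedeshgre" (len 12), cursors c4@2 c1@5 c2@7 c3@12, authorship ....1.2....3
After op 3 (insert('e')): buffer="spegzeedeeshgree" (len 16), cursors c4@3 c1@7 c2@10 c3@16, authorship ..4..11.22....33
After op 4 (insert('y')): buffer="speygzeeydeeyshgreey" (len 20), cursors c4@4 c1@9 c2@13 c3@20, authorship ..44..111.222....333
After op 5 (insert('o')): buffer="speyogzeeyodeeyoshgreeyo" (len 24), cursors c4@5 c1@11 c2@16 c3@24, authorship ..444..1111.2222....3333
After op 6 (move_left): buffer="speyogzeeyodeeyoshgreeyo" (len 24), cursors c4@4 c1@10 c2@15 c3@23, authorship ..444..1111.2222....3333
After op 7 (insert('r')): buffer="speyrogzeeyrodeeyroshgreeyro" (len 28), cursors c4@5 c1@12 c2@18 c3@27, authorship ..4444..11111.22222....33333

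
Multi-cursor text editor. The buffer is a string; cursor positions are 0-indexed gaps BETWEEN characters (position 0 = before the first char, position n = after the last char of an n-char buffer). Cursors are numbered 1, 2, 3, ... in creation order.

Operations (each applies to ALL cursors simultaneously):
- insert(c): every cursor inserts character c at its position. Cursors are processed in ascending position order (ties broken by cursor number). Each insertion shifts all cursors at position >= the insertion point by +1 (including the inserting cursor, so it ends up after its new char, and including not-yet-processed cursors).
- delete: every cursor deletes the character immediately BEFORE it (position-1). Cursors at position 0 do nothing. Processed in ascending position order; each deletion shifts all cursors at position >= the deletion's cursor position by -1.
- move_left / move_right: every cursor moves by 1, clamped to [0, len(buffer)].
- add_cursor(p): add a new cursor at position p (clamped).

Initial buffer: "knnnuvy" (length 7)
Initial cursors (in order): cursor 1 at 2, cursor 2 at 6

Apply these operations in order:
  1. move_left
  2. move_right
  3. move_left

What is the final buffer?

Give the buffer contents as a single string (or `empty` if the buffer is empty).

Answer: knnnuvy

Derivation:
After op 1 (move_left): buffer="knnnuvy" (len 7), cursors c1@1 c2@5, authorship .......
After op 2 (move_right): buffer="knnnuvy" (len 7), cursors c1@2 c2@6, authorship .......
After op 3 (move_left): buffer="knnnuvy" (len 7), cursors c1@1 c2@5, authorship .......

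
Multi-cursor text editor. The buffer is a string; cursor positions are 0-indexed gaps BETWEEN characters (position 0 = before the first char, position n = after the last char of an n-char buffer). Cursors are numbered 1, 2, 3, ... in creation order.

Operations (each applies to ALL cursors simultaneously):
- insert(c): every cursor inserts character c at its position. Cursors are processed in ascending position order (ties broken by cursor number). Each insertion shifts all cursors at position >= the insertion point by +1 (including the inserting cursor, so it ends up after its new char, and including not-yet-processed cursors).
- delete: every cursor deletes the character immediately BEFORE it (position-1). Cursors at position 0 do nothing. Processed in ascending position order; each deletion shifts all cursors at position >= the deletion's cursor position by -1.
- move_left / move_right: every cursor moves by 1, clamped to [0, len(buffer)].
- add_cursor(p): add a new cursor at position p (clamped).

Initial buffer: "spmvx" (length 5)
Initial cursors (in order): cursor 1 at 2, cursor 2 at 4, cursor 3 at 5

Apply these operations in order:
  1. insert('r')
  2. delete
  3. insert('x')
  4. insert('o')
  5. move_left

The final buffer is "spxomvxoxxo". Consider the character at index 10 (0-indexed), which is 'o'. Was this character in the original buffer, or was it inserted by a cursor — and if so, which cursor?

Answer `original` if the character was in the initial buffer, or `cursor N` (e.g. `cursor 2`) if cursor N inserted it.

Answer: cursor 3

Derivation:
After op 1 (insert('r')): buffer="sprmvrxr" (len 8), cursors c1@3 c2@6 c3@8, authorship ..1..2.3
After op 2 (delete): buffer="spmvx" (len 5), cursors c1@2 c2@4 c3@5, authorship .....
After op 3 (insert('x')): buffer="spxmvxxx" (len 8), cursors c1@3 c2@6 c3@8, authorship ..1..2.3
After op 4 (insert('o')): buffer="spxomvxoxxo" (len 11), cursors c1@4 c2@8 c3@11, authorship ..11..22.33
After op 5 (move_left): buffer="spxomvxoxxo" (len 11), cursors c1@3 c2@7 c3@10, authorship ..11..22.33
Authorship (.=original, N=cursor N): . . 1 1 . . 2 2 . 3 3
Index 10: author = 3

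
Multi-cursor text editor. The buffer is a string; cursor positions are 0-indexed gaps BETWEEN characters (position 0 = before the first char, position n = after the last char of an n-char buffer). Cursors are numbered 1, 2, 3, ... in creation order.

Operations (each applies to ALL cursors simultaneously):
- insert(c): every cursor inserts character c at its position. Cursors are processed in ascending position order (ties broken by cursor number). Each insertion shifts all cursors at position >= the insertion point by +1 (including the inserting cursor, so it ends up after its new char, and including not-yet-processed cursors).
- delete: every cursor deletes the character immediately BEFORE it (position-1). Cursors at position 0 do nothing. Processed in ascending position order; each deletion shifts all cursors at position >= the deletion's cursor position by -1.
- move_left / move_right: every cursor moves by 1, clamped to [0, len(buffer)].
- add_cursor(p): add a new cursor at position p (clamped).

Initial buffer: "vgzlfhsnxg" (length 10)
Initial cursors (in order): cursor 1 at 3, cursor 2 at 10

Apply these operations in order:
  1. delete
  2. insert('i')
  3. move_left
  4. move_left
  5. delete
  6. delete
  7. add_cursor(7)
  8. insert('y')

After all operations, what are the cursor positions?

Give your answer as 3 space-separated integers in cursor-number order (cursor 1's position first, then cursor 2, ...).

After op 1 (delete): buffer="vglfhsnx" (len 8), cursors c1@2 c2@8, authorship ........
After op 2 (insert('i')): buffer="vgilfhsnxi" (len 10), cursors c1@3 c2@10, authorship ..1......2
After op 3 (move_left): buffer="vgilfhsnxi" (len 10), cursors c1@2 c2@9, authorship ..1......2
After op 4 (move_left): buffer="vgilfhsnxi" (len 10), cursors c1@1 c2@8, authorship ..1......2
After op 5 (delete): buffer="gilfhsxi" (len 8), cursors c1@0 c2@6, authorship .1.....2
After op 6 (delete): buffer="gilfhxi" (len 7), cursors c1@0 c2@5, authorship .1....2
After op 7 (add_cursor(7)): buffer="gilfhxi" (len 7), cursors c1@0 c2@5 c3@7, authorship .1....2
After op 8 (insert('y')): buffer="ygilfhyxiy" (len 10), cursors c1@1 c2@7 c3@10, authorship 1.1...2.23

Answer: 1 7 10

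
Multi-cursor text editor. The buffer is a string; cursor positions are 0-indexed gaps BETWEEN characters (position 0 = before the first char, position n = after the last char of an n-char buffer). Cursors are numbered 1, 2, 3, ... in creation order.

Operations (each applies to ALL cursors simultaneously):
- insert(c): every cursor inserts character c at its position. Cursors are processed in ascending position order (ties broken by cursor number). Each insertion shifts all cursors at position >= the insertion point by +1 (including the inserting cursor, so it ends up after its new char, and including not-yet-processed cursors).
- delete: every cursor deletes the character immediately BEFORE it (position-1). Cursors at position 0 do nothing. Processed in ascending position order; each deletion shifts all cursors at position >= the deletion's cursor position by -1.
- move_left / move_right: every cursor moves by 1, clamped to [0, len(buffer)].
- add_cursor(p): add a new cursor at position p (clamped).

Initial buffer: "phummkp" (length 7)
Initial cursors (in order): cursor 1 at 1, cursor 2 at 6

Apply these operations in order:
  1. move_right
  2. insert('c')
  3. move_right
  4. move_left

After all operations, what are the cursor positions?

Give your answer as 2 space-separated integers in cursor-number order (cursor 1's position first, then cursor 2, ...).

After op 1 (move_right): buffer="phummkp" (len 7), cursors c1@2 c2@7, authorship .......
After op 2 (insert('c')): buffer="phcummkpc" (len 9), cursors c1@3 c2@9, authorship ..1.....2
After op 3 (move_right): buffer="phcummkpc" (len 9), cursors c1@4 c2@9, authorship ..1.....2
After op 4 (move_left): buffer="phcummkpc" (len 9), cursors c1@3 c2@8, authorship ..1.....2

Answer: 3 8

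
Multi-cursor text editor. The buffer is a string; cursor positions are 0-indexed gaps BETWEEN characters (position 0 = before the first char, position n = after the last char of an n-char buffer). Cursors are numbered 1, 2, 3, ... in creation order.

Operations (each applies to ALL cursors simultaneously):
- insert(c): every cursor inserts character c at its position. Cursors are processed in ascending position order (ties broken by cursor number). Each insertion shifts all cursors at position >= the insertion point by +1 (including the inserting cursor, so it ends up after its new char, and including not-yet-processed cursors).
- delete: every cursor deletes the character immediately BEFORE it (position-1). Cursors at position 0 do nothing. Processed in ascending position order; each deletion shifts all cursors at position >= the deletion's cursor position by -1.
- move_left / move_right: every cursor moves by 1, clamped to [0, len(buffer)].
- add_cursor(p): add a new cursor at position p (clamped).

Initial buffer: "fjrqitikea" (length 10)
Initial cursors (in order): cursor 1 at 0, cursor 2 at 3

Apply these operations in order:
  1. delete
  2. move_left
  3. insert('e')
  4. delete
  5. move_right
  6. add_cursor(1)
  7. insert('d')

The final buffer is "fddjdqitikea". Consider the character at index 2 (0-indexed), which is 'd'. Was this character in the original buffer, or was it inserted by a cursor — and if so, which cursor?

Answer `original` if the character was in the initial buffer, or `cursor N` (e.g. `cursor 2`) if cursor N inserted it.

After op 1 (delete): buffer="fjqitikea" (len 9), cursors c1@0 c2@2, authorship .........
After op 2 (move_left): buffer="fjqitikea" (len 9), cursors c1@0 c2@1, authorship .........
After op 3 (insert('e')): buffer="efejqitikea" (len 11), cursors c1@1 c2@3, authorship 1.2........
After op 4 (delete): buffer="fjqitikea" (len 9), cursors c1@0 c2@1, authorship .........
After op 5 (move_right): buffer="fjqitikea" (len 9), cursors c1@1 c2@2, authorship .........
After op 6 (add_cursor(1)): buffer="fjqitikea" (len 9), cursors c1@1 c3@1 c2@2, authorship .........
After op 7 (insert('d')): buffer="fddjdqitikea" (len 12), cursors c1@3 c3@3 c2@5, authorship .13.2.......
Authorship (.=original, N=cursor N): . 1 3 . 2 . . . . . . .
Index 2: author = 3

Answer: cursor 3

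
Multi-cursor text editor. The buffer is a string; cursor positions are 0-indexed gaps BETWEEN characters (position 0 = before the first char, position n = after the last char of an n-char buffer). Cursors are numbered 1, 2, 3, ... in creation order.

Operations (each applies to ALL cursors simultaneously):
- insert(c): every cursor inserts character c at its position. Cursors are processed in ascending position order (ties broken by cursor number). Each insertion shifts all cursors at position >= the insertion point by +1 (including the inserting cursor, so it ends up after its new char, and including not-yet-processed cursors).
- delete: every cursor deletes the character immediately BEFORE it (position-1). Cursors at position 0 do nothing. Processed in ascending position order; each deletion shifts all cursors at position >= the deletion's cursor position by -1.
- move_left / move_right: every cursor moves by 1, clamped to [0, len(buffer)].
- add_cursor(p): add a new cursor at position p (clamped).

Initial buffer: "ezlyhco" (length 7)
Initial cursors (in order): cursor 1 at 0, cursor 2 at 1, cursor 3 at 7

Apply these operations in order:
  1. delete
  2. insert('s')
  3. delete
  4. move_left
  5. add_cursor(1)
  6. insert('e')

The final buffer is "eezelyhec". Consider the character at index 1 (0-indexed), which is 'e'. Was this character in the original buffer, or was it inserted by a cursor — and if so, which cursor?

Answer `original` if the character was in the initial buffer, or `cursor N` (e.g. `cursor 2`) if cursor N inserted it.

After op 1 (delete): buffer="zlyhc" (len 5), cursors c1@0 c2@0 c3@5, authorship .....
After op 2 (insert('s')): buffer="sszlyhcs" (len 8), cursors c1@2 c2@2 c3@8, authorship 12.....3
After op 3 (delete): buffer="zlyhc" (len 5), cursors c1@0 c2@0 c3@5, authorship .....
After op 4 (move_left): buffer="zlyhc" (len 5), cursors c1@0 c2@0 c3@4, authorship .....
After op 5 (add_cursor(1)): buffer="zlyhc" (len 5), cursors c1@0 c2@0 c4@1 c3@4, authorship .....
After op 6 (insert('e')): buffer="eezelyhec" (len 9), cursors c1@2 c2@2 c4@4 c3@8, authorship 12.4...3.
Authorship (.=original, N=cursor N): 1 2 . 4 . . . 3 .
Index 1: author = 2

Answer: cursor 2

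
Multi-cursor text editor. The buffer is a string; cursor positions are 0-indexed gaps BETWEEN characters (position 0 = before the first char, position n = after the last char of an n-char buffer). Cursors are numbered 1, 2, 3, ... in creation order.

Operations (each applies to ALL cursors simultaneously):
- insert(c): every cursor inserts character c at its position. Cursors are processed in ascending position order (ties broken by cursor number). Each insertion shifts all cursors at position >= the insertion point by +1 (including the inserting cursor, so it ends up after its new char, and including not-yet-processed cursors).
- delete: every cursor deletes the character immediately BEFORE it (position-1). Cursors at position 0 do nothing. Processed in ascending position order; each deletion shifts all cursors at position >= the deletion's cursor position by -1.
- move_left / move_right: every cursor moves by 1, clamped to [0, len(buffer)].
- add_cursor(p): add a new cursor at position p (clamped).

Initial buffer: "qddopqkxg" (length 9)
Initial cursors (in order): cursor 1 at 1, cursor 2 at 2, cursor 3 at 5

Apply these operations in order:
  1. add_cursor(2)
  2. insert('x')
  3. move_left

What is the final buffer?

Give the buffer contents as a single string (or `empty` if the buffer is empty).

Answer: qxdxxdopxqkxg

Derivation:
After op 1 (add_cursor(2)): buffer="qddopqkxg" (len 9), cursors c1@1 c2@2 c4@2 c3@5, authorship .........
After op 2 (insert('x')): buffer="qxdxxdopxqkxg" (len 13), cursors c1@2 c2@5 c4@5 c3@9, authorship .1.24...3....
After op 3 (move_left): buffer="qxdxxdopxqkxg" (len 13), cursors c1@1 c2@4 c4@4 c3@8, authorship .1.24...3....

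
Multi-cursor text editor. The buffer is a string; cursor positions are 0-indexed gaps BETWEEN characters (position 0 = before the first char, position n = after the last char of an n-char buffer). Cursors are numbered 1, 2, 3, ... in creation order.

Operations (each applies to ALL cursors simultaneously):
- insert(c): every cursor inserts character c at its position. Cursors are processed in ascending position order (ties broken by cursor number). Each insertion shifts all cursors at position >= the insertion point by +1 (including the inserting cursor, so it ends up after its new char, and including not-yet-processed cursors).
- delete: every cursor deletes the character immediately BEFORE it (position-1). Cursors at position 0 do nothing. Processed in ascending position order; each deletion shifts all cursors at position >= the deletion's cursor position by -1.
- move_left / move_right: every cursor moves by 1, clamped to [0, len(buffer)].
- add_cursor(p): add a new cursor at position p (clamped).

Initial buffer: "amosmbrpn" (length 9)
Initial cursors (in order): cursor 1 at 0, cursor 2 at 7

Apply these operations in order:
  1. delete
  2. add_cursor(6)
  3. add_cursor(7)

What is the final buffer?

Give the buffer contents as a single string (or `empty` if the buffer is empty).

After op 1 (delete): buffer="amosmbpn" (len 8), cursors c1@0 c2@6, authorship ........
After op 2 (add_cursor(6)): buffer="amosmbpn" (len 8), cursors c1@0 c2@6 c3@6, authorship ........
After op 3 (add_cursor(7)): buffer="amosmbpn" (len 8), cursors c1@0 c2@6 c3@6 c4@7, authorship ........

Answer: amosmbpn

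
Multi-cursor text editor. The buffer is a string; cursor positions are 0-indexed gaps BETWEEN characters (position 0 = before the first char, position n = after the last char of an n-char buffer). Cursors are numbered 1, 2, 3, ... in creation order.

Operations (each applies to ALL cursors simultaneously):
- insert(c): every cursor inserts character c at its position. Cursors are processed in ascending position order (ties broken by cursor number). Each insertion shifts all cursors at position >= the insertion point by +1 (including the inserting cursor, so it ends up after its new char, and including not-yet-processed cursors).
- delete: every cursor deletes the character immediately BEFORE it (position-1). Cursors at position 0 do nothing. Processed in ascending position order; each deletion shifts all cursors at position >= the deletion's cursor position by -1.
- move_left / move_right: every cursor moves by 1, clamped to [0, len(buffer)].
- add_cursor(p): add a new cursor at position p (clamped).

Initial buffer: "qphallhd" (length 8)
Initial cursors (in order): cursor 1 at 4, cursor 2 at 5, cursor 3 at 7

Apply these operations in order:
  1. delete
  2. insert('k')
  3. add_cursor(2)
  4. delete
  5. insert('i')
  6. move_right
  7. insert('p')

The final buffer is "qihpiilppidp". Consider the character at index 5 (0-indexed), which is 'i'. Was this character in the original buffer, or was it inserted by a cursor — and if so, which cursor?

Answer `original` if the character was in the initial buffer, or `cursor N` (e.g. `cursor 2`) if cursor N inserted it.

Answer: cursor 2

Derivation:
After op 1 (delete): buffer="qphld" (len 5), cursors c1@3 c2@3 c3@4, authorship .....
After op 2 (insert('k')): buffer="qphkklkd" (len 8), cursors c1@5 c2@5 c3@7, authorship ...12.3.
After op 3 (add_cursor(2)): buffer="qphkklkd" (len 8), cursors c4@2 c1@5 c2@5 c3@7, authorship ...12.3.
After op 4 (delete): buffer="qhld" (len 4), cursors c4@1 c1@2 c2@2 c3@3, authorship ....
After op 5 (insert('i')): buffer="qihiilid" (len 8), cursors c4@2 c1@5 c2@5 c3@7, authorship .4.12.3.
After op 6 (move_right): buffer="qihiilid" (len 8), cursors c4@3 c1@6 c2@6 c3@8, authorship .4.12.3.
After op 7 (insert('p')): buffer="qihpiilppidp" (len 12), cursors c4@4 c1@9 c2@9 c3@12, authorship .4.412.123.3
Authorship (.=original, N=cursor N): . 4 . 4 1 2 . 1 2 3 . 3
Index 5: author = 2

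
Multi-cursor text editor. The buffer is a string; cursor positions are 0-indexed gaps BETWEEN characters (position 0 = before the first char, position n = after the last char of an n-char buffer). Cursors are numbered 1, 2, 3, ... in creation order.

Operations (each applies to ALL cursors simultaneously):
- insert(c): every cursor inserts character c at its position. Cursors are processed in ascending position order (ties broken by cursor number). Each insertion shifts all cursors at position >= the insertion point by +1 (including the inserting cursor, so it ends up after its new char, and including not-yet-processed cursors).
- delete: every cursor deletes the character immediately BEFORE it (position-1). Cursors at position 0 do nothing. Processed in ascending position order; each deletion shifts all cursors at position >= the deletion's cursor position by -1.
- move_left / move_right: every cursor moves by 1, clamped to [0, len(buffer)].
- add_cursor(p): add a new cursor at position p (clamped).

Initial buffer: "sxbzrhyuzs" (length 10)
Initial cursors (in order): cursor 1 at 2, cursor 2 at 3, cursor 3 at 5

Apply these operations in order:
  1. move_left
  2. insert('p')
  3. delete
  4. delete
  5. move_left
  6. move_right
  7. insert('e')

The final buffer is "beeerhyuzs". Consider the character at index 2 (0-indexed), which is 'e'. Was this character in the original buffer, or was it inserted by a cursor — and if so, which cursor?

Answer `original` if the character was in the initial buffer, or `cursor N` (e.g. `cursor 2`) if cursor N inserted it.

After op 1 (move_left): buffer="sxbzrhyuzs" (len 10), cursors c1@1 c2@2 c3@4, authorship ..........
After op 2 (insert('p')): buffer="spxpbzprhyuzs" (len 13), cursors c1@2 c2@4 c3@7, authorship .1.2..3......
After op 3 (delete): buffer="sxbzrhyuzs" (len 10), cursors c1@1 c2@2 c3@4, authorship ..........
After op 4 (delete): buffer="brhyuzs" (len 7), cursors c1@0 c2@0 c3@1, authorship .......
After op 5 (move_left): buffer="brhyuzs" (len 7), cursors c1@0 c2@0 c3@0, authorship .......
After op 6 (move_right): buffer="brhyuzs" (len 7), cursors c1@1 c2@1 c3@1, authorship .......
After op 7 (insert('e')): buffer="beeerhyuzs" (len 10), cursors c1@4 c2@4 c3@4, authorship .123......
Authorship (.=original, N=cursor N): . 1 2 3 . . . . . .
Index 2: author = 2

Answer: cursor 2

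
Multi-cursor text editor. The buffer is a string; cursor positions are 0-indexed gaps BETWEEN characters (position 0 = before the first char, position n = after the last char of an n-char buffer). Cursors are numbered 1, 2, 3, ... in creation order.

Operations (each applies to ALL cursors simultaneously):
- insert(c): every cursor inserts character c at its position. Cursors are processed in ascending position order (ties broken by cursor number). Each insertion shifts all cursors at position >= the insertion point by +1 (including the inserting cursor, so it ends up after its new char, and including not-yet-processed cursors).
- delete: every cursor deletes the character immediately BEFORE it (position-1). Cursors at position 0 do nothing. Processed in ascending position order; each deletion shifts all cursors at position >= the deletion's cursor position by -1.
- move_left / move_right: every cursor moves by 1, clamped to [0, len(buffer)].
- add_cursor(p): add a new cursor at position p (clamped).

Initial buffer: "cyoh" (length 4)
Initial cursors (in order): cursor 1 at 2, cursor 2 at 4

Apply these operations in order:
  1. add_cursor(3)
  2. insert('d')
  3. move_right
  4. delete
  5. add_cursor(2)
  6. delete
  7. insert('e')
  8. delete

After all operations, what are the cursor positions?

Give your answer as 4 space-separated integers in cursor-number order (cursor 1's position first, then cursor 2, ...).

Answer: 0 0 0 0

Derivation:
After op 1 (add_cursor(3)): buffer="cyoh" (len 4), cursors c1@2 c3@3 c2@4, authorship ....
After op 2 (insert('d')): buffer="cydodhd" (len 7), cursors c1@3 c3@5 c2@7, authorship ..1.3.2
After op 3 (move_right): buffer="cydodhd" (len 7), cursors c1@4 c3@6 c2@7, authorship ..1.3.2
After op 4 (delete): buffer="cydd" (len 4), cursors c1@3 c2@4 c3@4, authorship ..13
After op 5 (add_cursor(2)): buffer="cydd" (len 4), cursors c4@2 c1@3 c2@4 c3@4, authorship ..13
After op 6 (delete): buffer="" (len 0), cursors c1@0 c2@0 c3@0 c4@0, authorship 
After op 7 (insert('e')): buffer="eeee" (len 4), cursors c1@4 c2@4 c3@4 c4@4, authorship 1234
After op 8 (delete): buffer="" (len 0), cursors c1@0 c2@0 c3@0 c4@0, authorship 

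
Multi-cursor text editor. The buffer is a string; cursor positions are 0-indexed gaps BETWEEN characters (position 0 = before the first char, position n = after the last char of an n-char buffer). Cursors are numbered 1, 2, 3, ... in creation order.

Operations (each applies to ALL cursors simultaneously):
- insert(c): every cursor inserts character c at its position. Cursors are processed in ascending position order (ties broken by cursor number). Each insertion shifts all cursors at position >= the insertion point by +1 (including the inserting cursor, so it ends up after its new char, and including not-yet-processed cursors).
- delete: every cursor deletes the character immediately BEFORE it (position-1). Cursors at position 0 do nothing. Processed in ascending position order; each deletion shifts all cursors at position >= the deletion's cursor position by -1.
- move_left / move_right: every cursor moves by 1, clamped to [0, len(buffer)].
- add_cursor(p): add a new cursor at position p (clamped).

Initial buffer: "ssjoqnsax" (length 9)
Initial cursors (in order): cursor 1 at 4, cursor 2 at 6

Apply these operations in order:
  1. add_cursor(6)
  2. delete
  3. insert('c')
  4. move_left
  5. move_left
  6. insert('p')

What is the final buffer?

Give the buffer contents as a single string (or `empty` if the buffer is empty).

Answer: ssjcpppccsax

Derivation:
After op 1 (add_cursor(6)): buffer="ssjoqnsax" (len 9), cursors c1@4 c2@6 c3@6, authorship .........
After op 2 (delete): buffer="ssjsax" (len 6), cursors c1@3 c2@3 c3@3, authorship ......
After op 3 (insert('c')): buffer="ssjcccsax" (len 9), cursors c1@6 c2@6 c3@6, authorship ...123...
After op 4 (move_left): buffer="ssjcccsax" (len 9), cursors c1@5 c2@5 c3@5, authorship ...123...
After op 5 (move_left): buffer="ssjcccsax" (len 9), cursors c1@4 c2@4 c3@4, authorship ...123...
After op 6 (insert('p')): buffer="ssjcpppccsax" (len 12), cursors c1@7 c2@7 c3@7, authorship ...112323...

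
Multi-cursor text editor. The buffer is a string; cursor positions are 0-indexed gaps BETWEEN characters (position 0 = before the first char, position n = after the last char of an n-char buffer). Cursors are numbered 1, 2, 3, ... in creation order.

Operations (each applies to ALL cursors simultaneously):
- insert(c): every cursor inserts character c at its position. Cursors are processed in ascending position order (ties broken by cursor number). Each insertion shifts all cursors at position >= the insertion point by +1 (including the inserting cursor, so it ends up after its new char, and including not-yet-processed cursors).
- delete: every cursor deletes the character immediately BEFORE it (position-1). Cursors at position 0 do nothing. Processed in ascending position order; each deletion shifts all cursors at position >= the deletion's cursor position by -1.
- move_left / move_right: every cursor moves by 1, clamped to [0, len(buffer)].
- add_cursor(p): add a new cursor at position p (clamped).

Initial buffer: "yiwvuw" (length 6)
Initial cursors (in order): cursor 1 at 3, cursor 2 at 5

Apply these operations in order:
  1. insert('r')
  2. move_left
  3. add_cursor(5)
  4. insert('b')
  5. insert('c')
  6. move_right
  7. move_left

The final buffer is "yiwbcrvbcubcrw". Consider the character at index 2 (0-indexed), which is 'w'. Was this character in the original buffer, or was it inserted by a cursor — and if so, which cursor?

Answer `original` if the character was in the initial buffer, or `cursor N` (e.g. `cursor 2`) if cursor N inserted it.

After op 1 (insert('r')): buffer="yiwrvurw" (len 8), cursors c1@4 c2@7, authorship ...1..2.
After op 2 (move_left): buffer="yiwrvurw" (len 8), cursors c1@3 c2@6, authorship ...1..2.
After op 3 (add_cursor(5)): buffer="yiwrvurw" (len 8), cursors c1@3 c3@5 c2@6, authorship ...1..2.
After op 4 (insert('b')): buffer="yiwbrvbubrw" (len 11), cursors c1@4 c3@7 c2@9, authorship ...11.3.22.
After op 5 (insert('c')): buffer="yiwbcrvbcubcrw" (len 14), cursors c1@5 c3@9 c2@12, authorship ...111.33.222.
After op 6 (move_right): buffer="yiwbcrvbcubcrw" (len 14), cursors c1@6 c3@10 c2@13, authorship ...111.33.222.
After op 7 (move_left): buffer="yiwbcrvbcubcrw" (len 14), cursors c1@5 c3@9 c2@12, authorship ...111.33.222.
Authorship (.=original, N=cursor N): . . . 1 1 1 . 3 3 . 2 2 2 .
Index 2: author = original

Answer: original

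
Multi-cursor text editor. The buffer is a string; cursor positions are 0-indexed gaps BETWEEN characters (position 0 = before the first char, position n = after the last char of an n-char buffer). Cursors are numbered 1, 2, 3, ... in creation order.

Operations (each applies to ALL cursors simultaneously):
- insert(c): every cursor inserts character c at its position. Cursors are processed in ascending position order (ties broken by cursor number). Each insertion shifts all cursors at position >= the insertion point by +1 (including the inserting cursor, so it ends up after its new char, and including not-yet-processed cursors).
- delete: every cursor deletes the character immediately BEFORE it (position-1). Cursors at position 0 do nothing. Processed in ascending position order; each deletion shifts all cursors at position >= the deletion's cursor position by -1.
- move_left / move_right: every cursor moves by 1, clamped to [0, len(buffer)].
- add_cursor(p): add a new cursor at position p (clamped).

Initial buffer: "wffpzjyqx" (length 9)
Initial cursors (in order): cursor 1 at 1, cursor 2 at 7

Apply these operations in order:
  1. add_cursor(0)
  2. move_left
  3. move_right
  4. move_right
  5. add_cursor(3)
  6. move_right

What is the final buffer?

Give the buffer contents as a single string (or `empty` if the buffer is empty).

Answer: wffpzjyqx

Derivation:
After op 1 (add_cursor(0)): buffer="wffpzjyqx" (len 9), cursors c3@0 c1@1 c2@7, authorship .........
After op 2 (move_left): buffer="wffpzjyqx" (len 9), cursors c1@0 c3@0 c2@6, authorship .........
After op 3 (move_right): buffer="wffpzjyqx" (len 9), cursors c1@1 c3@1 c2@7, authorship .........
After op 4 (move_right): buffer="wffpzjyqx" (len 9), cursors c1@2 c3@2 c2@8, authorship .........
After op 5 (add_cursor(3)): buffer="wffpzjyqx" (len 9), cursors c1@2 c3@2 c4@3 c2@8, authorship .........
After op 6 (move_right): buffer="wffpzjyqx" (len 9), cursors c1@3 c3@3 c4@4 c2@9, authorship .........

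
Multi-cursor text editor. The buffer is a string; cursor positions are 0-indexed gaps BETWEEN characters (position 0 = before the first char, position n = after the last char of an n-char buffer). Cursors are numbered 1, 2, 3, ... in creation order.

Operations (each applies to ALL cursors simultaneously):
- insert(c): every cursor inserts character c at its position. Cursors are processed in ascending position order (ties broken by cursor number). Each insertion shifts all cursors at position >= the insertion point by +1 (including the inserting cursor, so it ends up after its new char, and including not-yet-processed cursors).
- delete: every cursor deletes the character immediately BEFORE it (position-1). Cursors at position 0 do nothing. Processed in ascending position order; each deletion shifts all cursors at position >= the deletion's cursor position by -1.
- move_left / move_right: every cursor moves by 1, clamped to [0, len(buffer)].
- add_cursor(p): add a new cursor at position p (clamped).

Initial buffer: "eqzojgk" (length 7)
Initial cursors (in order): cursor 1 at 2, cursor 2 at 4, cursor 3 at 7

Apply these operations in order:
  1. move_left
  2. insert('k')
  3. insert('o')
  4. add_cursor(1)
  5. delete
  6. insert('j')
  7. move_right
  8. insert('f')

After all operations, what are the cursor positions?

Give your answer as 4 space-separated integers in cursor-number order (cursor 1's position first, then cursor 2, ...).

After op 1 (move_left): buffer="eqzojgk" (len 7), cursors c1@1 c2@3 c3@6, authorship .......
After op 2 (insert('k')): buffer="ekqzkojgkk" (len 10), cursors c1@2 c2@5 c3@9, authorship .1..2...3.
After op 3 (insert('o')): buffer="ekoqzkoojgkok" (len 13), cursors c1@3 c2@7 c3@12, authorship .11..22...33.
After op 4 (add_cursor(1)): buffer="ekoqzkoojgkok" (len 13), cursors c4@1 c1@3 c2@7 c3@12, authorship .11..22...33.
After op 5 (delete): buffer="kqzkojgkk" (len 9), cursors c4@0 c1@1 c2@4 c3@8, authorship 1..2...3.
After op 6 (insert('j')): buffer="jkjqzkjojgkjk" (len 13), cursors c4@1 c1@3 c2@7 c3@12, authorship 411..22...33.
After op 7 (move_right): buffer="jkjqzkjojgkjk" (len 13), cursors c4@2 c1@4 c2@8 c3@13, authorship 411..22...33.
After op 8 (insert('f')): buffer="jkfjqfzkjofjgkjkf" (len 17), cursors c4@3 c1@6 c2@11 c3@17, authorship 4141.1.22.2..33.3

Answer: 6 11 17 3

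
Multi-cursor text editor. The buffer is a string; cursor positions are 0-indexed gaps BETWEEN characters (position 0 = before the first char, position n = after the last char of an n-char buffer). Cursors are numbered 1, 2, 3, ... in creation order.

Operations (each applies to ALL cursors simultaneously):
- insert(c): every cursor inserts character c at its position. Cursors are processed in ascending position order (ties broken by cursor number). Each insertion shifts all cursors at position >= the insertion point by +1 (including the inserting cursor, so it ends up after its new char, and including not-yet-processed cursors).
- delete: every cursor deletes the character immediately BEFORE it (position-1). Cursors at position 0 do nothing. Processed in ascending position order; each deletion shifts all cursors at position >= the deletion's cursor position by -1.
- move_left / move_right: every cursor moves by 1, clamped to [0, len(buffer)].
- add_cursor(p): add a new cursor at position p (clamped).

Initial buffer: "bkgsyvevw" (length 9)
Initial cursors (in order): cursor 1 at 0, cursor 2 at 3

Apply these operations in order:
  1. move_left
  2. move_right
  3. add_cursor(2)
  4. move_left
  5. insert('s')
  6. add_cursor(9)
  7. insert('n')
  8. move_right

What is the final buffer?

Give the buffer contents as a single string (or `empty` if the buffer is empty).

After op 1 (move_left): buffer="bkgsyvevw" (len 9), cursors c1@0 c2@2, authorship .........
After op 2 (move_right): buffer="bkgsyvevw" (len 9), cursors c1@1 c2@3, authorship .........
After op 3 (add_cursor(2)): buffer="bkgsyvevw" (len 9), cursors c1@1 c3@2 c2@3, authorship .........
After op 4 (move_left): buffer="bkgsyvevw" (len 9), cursors c1@0 c3@1 c2@2, authorship .........
After op 5 (insert('s')): buffer="sbsksgsyvevw" (len 12), cursors c1@1 c3@3 c2@5, authorship 1.3.2.......
After op 6 (add_cursor(9)): buffer="sbsksgsyvevw" (len 12), cursors c1@1 c3@3 c2@5 c4@9, authorship 1.3.2.......
After op 7 (insert('n')): buffer="snbsnksngsyvnevw" (len 16), cursors c1@2 c3@5 c2@8 c4@13, authorship 11.33.22....4...
After op 8 (move_right): buffer="snbsnksngsyvnevw" (len 16), cursors c1@3 c3@6 c2@9 c4@14, authorship 11.33.22....4...

Answer: snbsnksngsyvnevw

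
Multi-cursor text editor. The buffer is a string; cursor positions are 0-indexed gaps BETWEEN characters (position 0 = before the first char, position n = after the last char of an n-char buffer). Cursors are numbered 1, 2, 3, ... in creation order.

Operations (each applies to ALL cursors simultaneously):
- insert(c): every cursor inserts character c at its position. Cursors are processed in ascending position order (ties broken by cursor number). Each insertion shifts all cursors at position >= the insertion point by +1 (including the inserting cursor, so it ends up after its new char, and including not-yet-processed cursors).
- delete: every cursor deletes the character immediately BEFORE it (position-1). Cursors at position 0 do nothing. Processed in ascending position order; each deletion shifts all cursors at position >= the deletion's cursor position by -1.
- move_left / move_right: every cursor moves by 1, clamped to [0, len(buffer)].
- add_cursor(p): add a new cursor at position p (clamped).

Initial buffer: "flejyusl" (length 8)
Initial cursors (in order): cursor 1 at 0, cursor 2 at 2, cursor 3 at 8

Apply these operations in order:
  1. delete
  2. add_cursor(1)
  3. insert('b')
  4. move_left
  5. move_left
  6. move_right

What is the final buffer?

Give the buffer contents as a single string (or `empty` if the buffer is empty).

Answer: bfbbejyusb

Derivation:
After op 1 (delete): buffer="fejyus" (len 6), cursors c1@0 c2@1 c3@6, authorship ......
After op 2 (add_cursor(1)): buffer="fejyus" (len 6), cursors c1@0 c2@1 c4@1 c3@6, authorship ......
After op 3 (insert('b')): buffer="bfbbejyusb" (len 10), cursors c1@1 c2@4 c4@4 c3@10, authorship 1.24.....3
After op 4 (move_left): buffer="bfbbejyusb" (len 10), cursors c1@0 c2@3 c4@3 c3@9, authorship 1.24.....3
After op 5 (move_left): buffer="bfbbejyusb" (len 10), cursors c1@0 c2@2 c4@2 c3@8, authorship 1.24.....3
After op 6 (move_right): buffer="bfbbejyusb" (len 10), cursors c1@1 c2@3 c4@3 c3@9, authorship 1.24.....3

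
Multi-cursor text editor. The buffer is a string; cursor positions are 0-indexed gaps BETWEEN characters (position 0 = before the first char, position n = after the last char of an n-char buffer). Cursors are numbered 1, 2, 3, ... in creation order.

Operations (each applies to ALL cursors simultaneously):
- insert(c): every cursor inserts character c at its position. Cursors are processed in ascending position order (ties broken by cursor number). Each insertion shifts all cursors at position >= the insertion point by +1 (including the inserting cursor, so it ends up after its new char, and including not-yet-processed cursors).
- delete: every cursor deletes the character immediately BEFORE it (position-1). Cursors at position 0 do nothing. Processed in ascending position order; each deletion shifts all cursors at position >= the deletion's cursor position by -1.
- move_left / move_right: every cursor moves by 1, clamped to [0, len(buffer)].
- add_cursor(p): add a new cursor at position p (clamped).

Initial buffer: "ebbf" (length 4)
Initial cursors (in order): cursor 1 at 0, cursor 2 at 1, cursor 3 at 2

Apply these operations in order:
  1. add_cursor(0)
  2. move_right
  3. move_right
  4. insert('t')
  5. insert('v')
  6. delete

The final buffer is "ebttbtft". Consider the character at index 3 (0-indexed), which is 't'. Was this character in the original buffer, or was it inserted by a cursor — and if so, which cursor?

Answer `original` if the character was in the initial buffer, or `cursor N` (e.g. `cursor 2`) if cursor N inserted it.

Answer: cursor 4

Derivation:
After op 1 (add_cursor(0)): buffer="ebbf" (len 4), cursors c1@0 c4@0 c2@1 c3@2, authorship ....
After op 2 (move_right): buffer="ebbf" (len 4), cursors c1@1 c4@1 c2@2 c3@3, authorship ....
After op 3 (move_right): buffer="ebbf" (len 4), cursors c1@2 c4@2 c2@3 c3@4, authorship ....
After op 4 (insert('t')): buffer="ebttbtft" (len 8), cursors c1@4 c4@4 c2@6 c3@8, authorship ..14.2.3
After op 5 (insert('v')): buffer="ebttvvbtvftv" (len 12), cursors c1@6 c4@6 c2@9 c3@12, authorship ..1414.22.33
After op 6 (delete): buffer="ebttbtft" (len 8), cursors c1@4 c4@4 c2@6 c3@8, authorship ..14.2.3
Authorship (.=original, N=cursor N): . . 1 4 . 2 . 3
Index 3: author = 4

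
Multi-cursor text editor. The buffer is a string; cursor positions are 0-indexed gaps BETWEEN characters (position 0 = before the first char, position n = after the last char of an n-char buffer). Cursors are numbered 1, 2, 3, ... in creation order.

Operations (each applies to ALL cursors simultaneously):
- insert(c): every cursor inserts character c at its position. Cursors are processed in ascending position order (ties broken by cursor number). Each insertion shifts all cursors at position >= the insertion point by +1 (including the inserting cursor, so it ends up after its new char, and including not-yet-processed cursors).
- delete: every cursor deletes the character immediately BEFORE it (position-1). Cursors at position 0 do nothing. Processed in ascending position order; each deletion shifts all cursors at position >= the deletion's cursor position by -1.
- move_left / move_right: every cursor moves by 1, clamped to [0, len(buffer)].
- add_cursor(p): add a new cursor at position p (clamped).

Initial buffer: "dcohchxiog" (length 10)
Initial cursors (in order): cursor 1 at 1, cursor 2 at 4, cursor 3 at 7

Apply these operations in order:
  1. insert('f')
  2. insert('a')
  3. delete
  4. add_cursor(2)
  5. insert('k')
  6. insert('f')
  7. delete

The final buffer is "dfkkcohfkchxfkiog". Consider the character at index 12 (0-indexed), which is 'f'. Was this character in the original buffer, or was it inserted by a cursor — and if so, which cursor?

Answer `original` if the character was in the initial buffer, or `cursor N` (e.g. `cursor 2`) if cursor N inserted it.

Answer: cursor 3

Derivation:
After op 1 (insert('f')): buffer="dfcohfchxfiog" (len 13), cursors c1@2 c2@6 c3@10, authorship .1...2...3...
After op 2 (insert('a')): buffer="dfacohfachxfaiog" (len 16), cursors c1@3 c2@8 c3@13, authorship .11...22...33...
After op 3 (delete): buffer="dfcohfchxfiog" (len 13), cursors c1@2 c2@6 c3@10, authorship .1...2...3...
After op 4 (add_cursor(2)): buffer="dfcohfchxfiog" (len 13), cursors c1@2 c4@2 c2@6 c3@10, authorship .1...2...3...
After op 5 (insert('k')): buffer="dfkkcohfkchxfkiog" (len 17), cursors c1@4 c4@4 c2@9 c3@14, authorship .114...22...33...
After op 6 (insert('f')): buffer="dfkkffcohfkfchxfkfiog" (len 21), cursors c1@6 c4@6 c2@12 c3@18, authorship .11414...222...333...
After op 7 (delete): buffer="dfkkcohfkchxfkiog" (len 17), cursors c1@4 c4@4 c2@9 c3@14, authorship .114...22...33...
Authorship (.=original, N=cursor N): . 1 1 4 . . . 2 2 . . . 3 3 . . .
Index 12: author = 3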